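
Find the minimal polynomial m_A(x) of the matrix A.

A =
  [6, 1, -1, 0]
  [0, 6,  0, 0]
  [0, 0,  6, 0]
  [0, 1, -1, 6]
x^2 - 12*x + 36

The characteristic polynomial is χ_A(x) = (x - 6)^4, so the eigenvalues are known. The minimal polynomial is
  m_A(x) = Π_λ (x − λ)^{k_λ}
where k_λ is the size of the *largest* Jordan block for λ (equivalently, the smallest k with (A − λI)^k v = 0 for every generalised eigenvector v of λ).

  λ = 6: largest Jordan block has size 2, contributing (x − 6)^2

So m_A(x) = (x - 6)^2 = x^2 - 12*x + 36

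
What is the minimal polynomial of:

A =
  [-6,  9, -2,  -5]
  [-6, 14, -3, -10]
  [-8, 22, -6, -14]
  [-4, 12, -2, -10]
x^3 + 6*x^2 + 12*x + 8

The characteristic polynomial is χ_A(x) = (x + 2)^4, so the eigenvalues are known. The minimal polynomial is
  m_A(x) = Π_λ (x − λ)^{k_λ}
where k_λ is the size of the *largest* Jordan block for λ (equivalently, the smallest k with (A − λI)^k v = 0 for every generalised eigenvector v of λ).

  λ = -2: largest Jordan block has size 3, contributing (x + 2)^3

So m_A(x) = (x + 2)^3 = x^3 + 6*x^2 + 12*x + 8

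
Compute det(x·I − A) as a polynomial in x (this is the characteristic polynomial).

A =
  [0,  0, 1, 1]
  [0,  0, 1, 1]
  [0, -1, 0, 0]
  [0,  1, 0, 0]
x^4

Expanding det(x·I − A) (e.g. by cofactor expansion or by noting that A is similar to its Jordan form J, which has the same characteristic polynomial as A) gives
  χ_A(x) = x^4
which factors as x^4. The eigenvalues (with algebraic multiplicities) are λ = 0 with multiplicity 4.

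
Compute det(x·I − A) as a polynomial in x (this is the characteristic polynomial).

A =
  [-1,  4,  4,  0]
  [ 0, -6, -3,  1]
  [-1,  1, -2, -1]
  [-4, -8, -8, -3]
x^4 + 12*x^3 + 54*x^2 + 108*x + 81

Expanding det(x·I − A) (e.g. by cofactor expansion or by noting that A is similar to its Jordan form J, which has the same characteristic polynomial as A) gives
  χ_A(x) = x^4 + 12*x^3 + 54*x^2 + 108*x + 81
which factors as (x + 3)^4. The eigenvalues (with algebraic multiplicities) are λ = -3 with multiplicity 4.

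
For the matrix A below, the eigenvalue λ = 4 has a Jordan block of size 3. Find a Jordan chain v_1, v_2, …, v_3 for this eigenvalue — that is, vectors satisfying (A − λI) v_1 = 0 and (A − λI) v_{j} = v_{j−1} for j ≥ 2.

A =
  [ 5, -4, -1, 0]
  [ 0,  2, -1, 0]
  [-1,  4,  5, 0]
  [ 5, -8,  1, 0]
A Jordan chain for λ = 4 of length 3:
v_1 = (4, 2, -4, 0)ᵀ
v_2 = (-2, -2, 2, 2)ᵀ
v_3 = (2, 1, 0, 0)ᵀ

Let N = A − (4)·I. We want v_3 with N^3 v_3 = 0 but N^2 v_3 ≠ 0; then v_{j-1} := N · v_j for j = 3, …, 2.

Pick v_3 = (2, 1, 0, 0)ᵀ.
Then v_2 = N · v_3 = (-2, -2, 2, 2)ᵀ.
Then v_1 = N · v_2 = (4, 2, -4, 0)ᵀ.

Sanity check: (A − (4)·I) v_1 = (0, 0, 0, 0)ᵀ = 0. ✓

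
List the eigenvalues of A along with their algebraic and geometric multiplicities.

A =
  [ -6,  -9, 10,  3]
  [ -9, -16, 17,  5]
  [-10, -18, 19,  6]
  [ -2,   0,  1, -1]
λ = -1: alg = 4, geom = 2

Step 1 — factor the characteristic polynomial to read off the algebraic multiplicities:
  χ_A(x) = (x + 1)^4

Step 2 — compute geometric multiplicities via the rank-nullity identity g(λ) = n − rank(A − λI):
  rank(A − (-1)·I) = 2, so dim ker(A − (-1)·I) = n − 2 = 2

Summary:
  λ = -1: algebraic multiplicity = 4, geometric multiplicity = 2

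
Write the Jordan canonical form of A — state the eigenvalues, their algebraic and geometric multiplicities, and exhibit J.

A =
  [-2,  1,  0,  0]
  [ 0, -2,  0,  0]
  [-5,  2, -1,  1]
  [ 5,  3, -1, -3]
J_2(-2) ⊕ J_2(-2)

The characteristic polynomial is
  det(x·I − A) = x^4 + 8*x^3 + 24*x^2 + 32*x + 16 = (x + 2)^4

Eigenvalues and multiplicities (the geometric multiplicity of λ is n − rank(A − λI), which equals the number of Jordan blocks for λ):
  λ = -2: algebraic multiplicity = 4, geometric multiplicity = 2

Determining the block sizes for each eigenvalue:
  λ = -2: with am = 4 and gm = 2, the partition is not yet determined (e.g. several partitions of 4 into 2 parts exist). Let N = A − (-2)·I. Computing rank(N^1) = 2, rank(N^2) = 0; the number of blocks of size ≥ j is rank(N^{j−1}) − rank(N^j), giving [2, 2]. So we have 2 block(s) of size 2 → block sizes [2, 2]

Assembling the blocks gives a Jordan form
J =
  [-2,  1,  0,  0]
  [ 0, -2,  0,  0]
  [ 0,  0, -2,  1]
  [ 0,  0,  0, -2]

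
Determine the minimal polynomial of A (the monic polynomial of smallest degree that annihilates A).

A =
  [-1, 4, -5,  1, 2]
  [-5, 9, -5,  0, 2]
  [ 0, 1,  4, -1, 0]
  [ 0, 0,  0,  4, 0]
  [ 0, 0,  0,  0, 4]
x^3 - 12*x^2 + 48*x - 64

The characteristic polynomial is χ_A(x) = (x - 4)^5, so the eigenvalues are known. The minimal polynomial is
  m_A(x) = Π_λ (x − λ)^{k_λ}
where k_λ is the size of the *largest* Jordan block for λ (equivalently, the smallest k with (A − λI)^k v = 0 for every generalised eigenvector v of λ).

  λ = 4: largest Jordan block has size 3, contributing (x − 4)^3

So m_A(x) = (x - 4)^3 = x^3 - 12*x^2 + 48*x - 64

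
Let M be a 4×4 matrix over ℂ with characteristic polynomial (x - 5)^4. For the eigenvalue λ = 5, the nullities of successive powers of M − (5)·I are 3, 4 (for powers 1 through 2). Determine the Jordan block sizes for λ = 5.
Block sizes for λ = 5: [2, 1, 1]

From the dimensions of kernels of powers, the number of Jordan blocks of size at least j is d_j − d_{j−1} where d_j = dim ker(N^j) (with d_0 = 0). Computing the differences gives [3, 1].
The number of blocks of size exactly k is (#blocks of size ≥ k) − (#blocks of size ≥ k + 1), so the partition is: 2 block(s) of size 1, 1 block(s) of size 2.
In nonincreasing order the block sizes are [2, 1, 1].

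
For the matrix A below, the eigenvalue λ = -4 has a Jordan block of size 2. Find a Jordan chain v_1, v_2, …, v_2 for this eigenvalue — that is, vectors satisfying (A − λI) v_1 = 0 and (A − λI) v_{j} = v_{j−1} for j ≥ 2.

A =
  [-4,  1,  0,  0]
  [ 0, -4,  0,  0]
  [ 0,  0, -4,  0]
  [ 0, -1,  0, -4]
A Jordan chain for λ = -4 of length 2:
v_1 = (1, 0, 0, -1)ᵀ
v_2 = (0, 1, 0, 0)ᵀ

Let N = A − (-4)·I. We want v_2 with N^2 v_2 = 0 but N^1 v_2 ≠ 0; then v_{j-1} := N · v_j for j = 2, …, 2.

Pick v_2 = (0, 1, 0, 0)ᵀ.
Then v_1 = N · v_2 = (1, 0, 0, -1)ᵀ.

Sanity check: (A − (-4)·I) v_1 = (0, 0, 0, 0)ᵀ = 0. ✓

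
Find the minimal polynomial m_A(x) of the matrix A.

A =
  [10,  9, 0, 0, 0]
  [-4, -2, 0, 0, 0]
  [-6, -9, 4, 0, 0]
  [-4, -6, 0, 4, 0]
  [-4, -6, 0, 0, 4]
x^2 - 8*x + 16

The characteristic polynomial is χ_A(x) = (x - 4)^5, so the eigenvalues are known. The minimal polynomial is
  m_A(x) = Π_λ (x − λ)^{k_λ}
where k_λ is the size of the *largest* Jordan block for λ (equivalently, the smallest k with (A − λI)^k v = 0 for every generalised eigenvector v of λ).

  λ = 4: largest Jordan block has size 2, contributing (x − 4)^2

So m_A(x) = (x - 4)^2 = x^2 - 8*x + 16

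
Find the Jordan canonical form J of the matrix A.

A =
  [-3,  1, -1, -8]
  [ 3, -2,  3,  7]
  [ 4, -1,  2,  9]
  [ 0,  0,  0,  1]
J_2(-2) ⊕ J_2(1)

The characteristic polynomial is
  det(x·I − A) = x^4 + 2*x^3 - 3*x^2 - 4*x + 4 = (x - 1)^2*(x + 2)^2

Eigenvalues and multiplicities (the geometric multiplicity of λ is n − rank(A − λI), which equals the number of Jordan blocks for λ):
  λ = -2: algebraic multiplicity = 2, geometric multiplicity = 1
  λ = 1: algebraic multiplicity = 2, geometric multiplicity = 1

Determining the block sizes for each eigenvalue:
  λ = -2: one block (gm = 1), so the single block has size am = 2 → block sizes [2]
  λ = 1: one block (gm = 1), so the single block has size am = 2 → block sizes [2]

Assembling the blocks gives a Jordan form
J =
  [-2,  1, 0, 0]
  [ 0, -2, 0, 0]
  [ 0,  0, 1, 1]
  [ 0,  0, 0, 1]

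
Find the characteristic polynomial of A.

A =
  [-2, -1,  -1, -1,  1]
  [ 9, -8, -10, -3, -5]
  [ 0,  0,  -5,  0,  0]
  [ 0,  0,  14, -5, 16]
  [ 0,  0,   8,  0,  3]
x^5 + 17*x^4 + 90*x^3 + 50*x^2 - 875*x - 1875

Expanding det(x·I − A) (e.g. by cofactor expansion or by noting that A is similar to its Jordan form J, which has the same characteristic polynomial as A) gives
  χ_A(x) = x^5 + 17*x^4 + 90*x^3 + 50*x^2 - 875*x - 1875
which factors as (x - 3)*(x + 5)^4. The eigenvalues (with algebraic multiplicities) are λ = -5 with multiplicity 4, λ = 3 with multiplicity 1.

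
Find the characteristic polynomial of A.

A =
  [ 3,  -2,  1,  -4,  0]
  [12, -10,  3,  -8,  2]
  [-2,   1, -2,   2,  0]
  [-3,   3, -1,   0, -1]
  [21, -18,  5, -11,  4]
x^5 + 5*x^4 + 10*x^3 + 10*x^2 + 5*x + 1

Expanding det(x·I − A) (e.g. by cofactor expansion or by noting that A is similar to its Jordan form J, which has the same characteristic polynomial as A) gives
  χ_A(x) = x^5 + 5*x^4 + 10*x^3 + 10*x^2 + 5*x + 1
which factors as (x + 1)^5. The eigenvalues (with algebraic multiplicities) are λ = -1 with multiplicity 5.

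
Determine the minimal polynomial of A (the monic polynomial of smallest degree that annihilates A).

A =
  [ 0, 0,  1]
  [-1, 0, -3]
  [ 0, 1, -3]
x^3 + 3*x^2 + 3*x + 1

The characteristic polynomial is χ_A(x) = (x + 1)^3, so the eigenvalues are known. The minimal polynomial is
  m_A(x) = Π_λ (x − λ)^{k_λ}
where k_λ is the size of the *largest* Jordan block for λ (equivalently, the smallest k with (A − λI)^k v = 0 for every generalised eigenvector v of λ).

  λ = -1: largest Jordan block has size 3, contributing (x + 1)^3

So m_A(x) = (x + 1)^3 = x^3 + 3*x^2 + 3*x + 1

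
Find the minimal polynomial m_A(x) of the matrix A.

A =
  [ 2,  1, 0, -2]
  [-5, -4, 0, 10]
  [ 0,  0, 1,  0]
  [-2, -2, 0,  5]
x^2 - 2*x + 1

The characteristic polynomial is χ_A(x) = (x - 1)^4, so the eigenvalues are known. The minimal polynomial is
  m_A(x) = Π_λ (x − λ)^{k_λ}
where k_λ is the size of the *largest* Jordan block for λ (equivalently, the smallest k with (A − λI)^k v = 0 for every generalised eigenvector v of λ).

  λ = 1: largest Jordan block has size 2, contributing (x − 1)^2

So m_A(x) = (x - 1)^2 = x^2 - 2*x + 1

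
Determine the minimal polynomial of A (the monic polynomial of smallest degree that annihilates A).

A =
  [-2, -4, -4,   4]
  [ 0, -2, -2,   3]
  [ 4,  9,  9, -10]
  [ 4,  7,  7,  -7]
x^4 + 2*x^3

The characteristic polynomial is χ_A(x) = x^3*(x + 2), so the eigenvalues are known. The minimal polynomial is
  m_A(x) = Π_λ (x − λ)^{k_λ}
where k_λ is the size of the *largest* Jordan block for λ (equivalently, the smallest k with (A − λI)^k v = 0 for every generalised eigenvector v of λ).

  λ = -2: largest Jordan block has size 1, contributing (x + 2)
  λ = 0: largest Jordan block has size 3, contributing (x − 0)^3

So m_A(x) = x^3*(x + 2) = x^4 + 2*x^3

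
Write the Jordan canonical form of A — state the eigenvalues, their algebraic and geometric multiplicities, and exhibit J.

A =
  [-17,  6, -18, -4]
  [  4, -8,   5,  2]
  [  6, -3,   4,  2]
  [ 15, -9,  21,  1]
J_2(-5) ⊕ J_2(-5)

The characteristic polynomial is
  det(x·I − A) = x^4 + 20*x^3 + 150*x^2 + 500*x + 625 = (x + 5)^4

Eigenvalues and multiplicities (the geometric multiplicity of λ is n − rank(A − λI), which equals the number of Jordan blocks for λ):
  λ = -5: algebraic multiplicity = 4, geometric multiplicity = 2

Determining the block sizes for each eigenvalue:
  λ = -5: with am = 4 and gm = 2, the partition is not yet determined (e.g. several partitions of 4 into 2 parts exist). Let N = A − (-5)·I. Computing rank(N^1) = 2, rank(N^2) = 0; the number of blocks of size ≥ j is rank(N^{j−1}) − rank(N^j), giving [2, 2]. So we have 2 block(s) of size 2 → block sizes [2, 2]

Assembling the blocks gives a Jordan form
J =
  [-5,  1,  0,  0]
  [ 0, -5,  0,  0]
  [ 0,  0, -5,  1]
  [ 0,  0,  0, -5]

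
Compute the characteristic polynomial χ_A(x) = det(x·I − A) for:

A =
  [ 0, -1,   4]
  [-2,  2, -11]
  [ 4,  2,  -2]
x^3

Expanding det(x·I − A) (e.g. by cofactor expansion or by noting that A is similar to its Jordan form J, which has the same characteristic polynomial as A) gives
  χ_A(x) = x^3
which factors as x^3. The eigenvalues (with algebraic multiplicities) are λ = 0 with multiplicity 3.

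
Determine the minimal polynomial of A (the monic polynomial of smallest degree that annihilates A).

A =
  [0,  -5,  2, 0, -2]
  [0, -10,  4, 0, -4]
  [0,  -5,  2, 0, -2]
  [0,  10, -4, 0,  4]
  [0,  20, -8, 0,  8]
x^2

The characteristic polynomial is χ_A(x) = x^5, so the eigenvalues are known. The minimal polynomial is
  m_A(x) = Π_λ (x − λ)^{k_λ}
where k_λ is the size of the *largest* Jordan block for λ (equivalently, the smallest k with (A − λI)^k v = 0 for every generalised eigenvector v of λ).

  λ = 0: largest Jordan block has size 2, contributing (x − 0)^2

So m_A(x) = x^2 = x^2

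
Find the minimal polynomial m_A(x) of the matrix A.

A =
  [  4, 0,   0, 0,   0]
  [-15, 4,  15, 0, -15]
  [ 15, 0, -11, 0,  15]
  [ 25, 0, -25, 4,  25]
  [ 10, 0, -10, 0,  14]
x^2 - 3*x - 4

The characteristic polynomial is χ_A(x) = (x - 4)^4*(x + 1), so the eigenvalues are known. The minimal polynomial is
  m_A(x) = Π_λ (x − λ)^{k_λ}
where k_λ is the size of the *largest* Jordan block for λ (equivalently, the smallest k with (A − λI)^k v = 0 for every generalised eigenvector v of λ).

  λ = -1: largest Jordan block has size 1, contributing (x + 1)
  λ = 4: largest Jordan block has size 1, contributing (x − 4)

So m_A(x) = (x - 4)*(x + 1) = x^2 - 3*x - 4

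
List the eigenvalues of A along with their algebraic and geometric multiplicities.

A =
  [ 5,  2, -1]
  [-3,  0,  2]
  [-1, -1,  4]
λ = 3: alg = 3, geom = 1

Step 1 — factor the characteristic polynomial to read off the algebraic multiplicities:
  χ_A(x) = (x - 3)^3

Step 2 — compute geometric multiplicities via the rank-nullity identity g(λ) = n − rank(A − λI):
  rank(A − (3)·I) = 2, so dim ker(A − (3)·I) = n − 2 = 1

Summary:
  λ = 3: algebraic multiplicity = 3, geometric multiplicity = 1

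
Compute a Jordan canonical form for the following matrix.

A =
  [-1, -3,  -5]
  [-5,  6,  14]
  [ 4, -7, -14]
J_3(-3)

The characteristic polynomial is
  det(x·I − A) = x^3 + 9*x^2 + 27*x + 27 = (x + 3)^3

Eigenvalues and multiplicities (the geometric multiplicity of λ is n − rank(A − λI), which equals the number of Jordan blocks for λ):
  λ = -3: algebraic multiplicity = 3, geometric multiplicity = 1

Determining the block sizes for each eigenvalue:
  λ = -3: one block (gm = 1), so the single block has size am = 3 → block sizes [3]

Assembling the blocks gives a Jordan form
J =
  [-3,  1,  0]
  [ 0, -3,  1]
  [ 0,  0, -3]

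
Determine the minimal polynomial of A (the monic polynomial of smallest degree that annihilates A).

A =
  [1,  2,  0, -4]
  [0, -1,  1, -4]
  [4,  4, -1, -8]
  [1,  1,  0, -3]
x^3 + 3*x^2 + 3*x + 1

The characteristic polynomial is χ_A(x) = (x + 1)^4, so the eigenvalues are known. The minimal polynomial is
  m_A(x) = Π_λ (x − λ)^{k_λ}
where k_λ is the size of the *largest* Jordan block for λ (equivalently, the smallest k with (A − λI)^k v = 0 for every generalised eigenvector v of λ).

  λ = -1: largest Jordan block has size 3, contributing (x + 1)^3

So m_A(x) = (x + 1)^3 = x^3 + 3*x^2 + 3*x + 1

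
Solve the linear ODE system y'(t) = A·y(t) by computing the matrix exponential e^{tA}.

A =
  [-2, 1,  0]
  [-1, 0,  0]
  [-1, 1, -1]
e^{tA} =
  [-t*exp(-t) + exp(-t), t*exp(-t), 0]
  [-t*exp(-t), t*exp(-t) + exp(-t), 0]
  [-t*exp(-t), t*exp(-t), exp(-t)]

Strategy: write A = P · J · P⁻¹ where J is a Jordan canonical form, so e^{tA} = P · e^{tJ} · P⁻¹, and e^{tJ} can be computed block-by-block.

A has Jordan form
J =
  [-1,  1,  0]
  [ 0, -1,  0]
  [ 0,  0, -1]
(up to reordering of blocks).

Per-block formulas:
  For a 1×1 block at λ = -1: exp(t · [-1]) = [e^(-1t)].
  For a 2×2 Jordan block J_2(-1): exp(t · J_2(-1)) = e^(-1t)·(I + t·N), where N is the 2×2 nilpotent shift.

After assembling e^{tJ} and conjugating by P, we get:

e^{tA} =
  [-t*exp(-t) + exp(-t), t*exp(-t), 0]
  [-t*exp(-t), t*exp(-t) + exp(-t), 0]
  [-t*exp(-t), t*exp(-t), exp(-t)]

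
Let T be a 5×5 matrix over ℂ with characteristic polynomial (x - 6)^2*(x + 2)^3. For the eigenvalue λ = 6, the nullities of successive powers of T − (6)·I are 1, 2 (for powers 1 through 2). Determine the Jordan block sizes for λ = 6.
Block sizes for λ = 6: [2]

From the dimensions of kernels of powers, the number of Jordan blocks of size at least j is d_j − d_{j−1} where d_j = dim ker(N^j) (with d_0 = 0). Computing the differences gives [1, 1].
The number of blocks of size exactly k is (#blocks of size ≥ k) − (#blocks of size ≥ k + 1), so the partition is: 1 block(s) of size 2.
In nonincreasing order the block sizes are [2].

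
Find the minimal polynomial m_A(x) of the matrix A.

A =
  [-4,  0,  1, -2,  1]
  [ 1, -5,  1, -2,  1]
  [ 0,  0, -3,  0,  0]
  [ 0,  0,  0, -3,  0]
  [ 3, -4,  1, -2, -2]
x^3 + 11*x^2 + 39*x + 45

The characteristic polynomial is χ_A(x) = (x + 3)^4*(x + 5), so the eigenvalues are known. The minimal polynomial is
  m_A(x) = Π_λ (x − λ)^{k_λ}
where k_λ is the size of the *largest* Jordan block for λ (equivalently, the smallest k with (A − λI)^k v = 0 for every generalised eigenvector v of λ).

  λ = -5: largest Jordan block has size 1, contributing (x + 5)
  λ = -3: largest Jordan block has size 2, contributing (x + 3)^2

So m_A(x) = (x + 3)^2*(x + 5) = x^3 + 11*x^2 + 39*x + 45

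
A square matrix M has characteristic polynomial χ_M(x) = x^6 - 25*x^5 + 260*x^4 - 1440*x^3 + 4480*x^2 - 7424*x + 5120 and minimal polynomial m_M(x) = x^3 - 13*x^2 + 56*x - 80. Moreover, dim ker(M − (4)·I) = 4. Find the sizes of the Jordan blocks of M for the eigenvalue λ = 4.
Block sizes for λ = 4: [2, 1, 1, 1]

Step 1 — from the characteristic polynomial, algebraic multiplicity of λ = 4 is 5. From dim ker(M − (4)·I) = 4, there are exactly 4 Jordan blocks for λ = 4.
Step 2 — from the minimal polynomial, the factor (x − 4)^2 tells us the largest block for λ = 4 has size 2.
Step 3 — with total size 5, 4 blocks, and largest block 2, the block sizes (in nonincreasing order) are [2, 1, 1, 1].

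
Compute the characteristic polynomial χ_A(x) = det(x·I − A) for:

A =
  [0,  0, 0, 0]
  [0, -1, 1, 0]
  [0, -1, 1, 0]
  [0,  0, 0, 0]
x^4

Expanding det(x·I − A) (e.g. by cofactor expansion or by noting that A is similar to its Jordan form J, which has the same characteristic polynomial as A) gives
  χ_A(x) = x^4
which factors as x^4. The eigenvalues (with algebraic multiplicities) are λ = 0 with multiplicity 4.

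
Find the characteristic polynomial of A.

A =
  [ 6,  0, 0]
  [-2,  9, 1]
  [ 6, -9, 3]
x^3 - 18*x^2 + 108*x - 216

Expanding det(x·I − A) (e.g. by cofactor expansion or by noting that A is similar to its Jordan form J, which has the same characteristic polynomial as A) gives
  χ_A(x) = x^3 - 18*x^2 + 108*x - 216
which factors as (x - 6)^3. The eigenvalues (with algebraic multiplicities) are λ = 6 with multiplicity 3.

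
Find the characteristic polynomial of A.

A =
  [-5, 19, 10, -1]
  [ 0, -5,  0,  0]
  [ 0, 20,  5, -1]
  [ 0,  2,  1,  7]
x^4 - 2*x^3 - 59*x^2 + 60*x + 900

Expanding det(x·I − A) (e.g. by cofactor expansion or by noting that A is similar to its Jordan form J, which has the same characteristic polynomial as A) gives
  χ_A(x) = x^4 - 2*x^3 - 59*x^2 + 60*x + 900
which factors as (x - 6)^2*(x + 5)^2. The eigenvalues (with algebraic multiplicities) are λ = -5 with multiplicity 2, λ = 6 with multiplicity 2.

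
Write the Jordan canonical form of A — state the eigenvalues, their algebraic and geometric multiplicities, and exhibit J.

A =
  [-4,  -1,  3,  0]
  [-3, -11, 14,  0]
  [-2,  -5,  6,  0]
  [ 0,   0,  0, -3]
J_3(-3) ⊕ J_1(-3)

The characteristic polynomial is
  det(x·I − A) = x^4 + 12*x^3 + 54*x^2 + 108*x + 81 = (x + 3)^4

Eigenvalues and multiplicities (the geometric multiplicity of λ is n − rank(A − λI), which equals the number of Jordan blocks for λ):
  λ = -3: algebraic multiplicity = 4, geometric multiplicity = 2

Determining the block sizes for each eigenvalue:
  λ = -3: with am = 4 and gm = 2, the partition is not yet determined (e.g. several partitions of 4 into 2 parts exist). Let N = A − (-3)·I. Computing rank(N^1) = 2, rank(N^2) = 1, rank(N^3) = 0; the number of blocks of size ≥ j is rank(N^{j−1}) − rank(N^j), giving [2, 1, 1]. So we have 1 block(s) of size 3, 1 block(s) of size 1 → block sizes [3, 1]

Assembling the blocks gives a Jordan form
J =
  [-3,  1,  0,  0]
  [ 0, -3,  1,  0]
  [ 0,  0, -3,  0]
  [ 0,  0,  0, -3]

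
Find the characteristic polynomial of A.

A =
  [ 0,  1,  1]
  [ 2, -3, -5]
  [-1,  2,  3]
x^3

Expanding det(x·I − A) (e.g. by cofactor expansion or by noting that A is similar to its Jordan form J, which has the same characteristic polynomial as A) gives
  χ_A(x) = x^3
which factors as x^3. The eigenvalues (with algebraic multiplicities) are λ = 0 with multiplicity 3.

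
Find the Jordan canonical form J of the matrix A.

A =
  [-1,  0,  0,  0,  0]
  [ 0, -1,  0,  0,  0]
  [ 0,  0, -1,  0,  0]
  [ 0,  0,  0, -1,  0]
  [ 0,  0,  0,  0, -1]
J_1(-1) ⊕ J_1(-1) ⊕ J_1(-1) ⊕ J_1(-1) ⊕ J_1(-1)

The characteristic polynomial is
  det(x·I − A) = x^5 + 5*x^4 + 10*x^3 + 10*x^2 + 5*x + 1 = (x + 1)^5

Eigenvalues and multiplicities (the geometric multiplicity of λ is n − rank(A − λI), which equals the number of Jordan blocks for λ):
  λ = -1: algebraic multiplicity = 5, geometric multiplicity = 5

Determining the block sizes for each eigenvalue:
  λ = -1: gm = am = 5, so every block has size 1 → block sizes [1, 1, 1, 1, 1]

Assembling the blocks gives a Jordan form
J =
  [-1,  0,  0,  0,  0]
  [ 0, -1,  0,  0,  0]
  [ 0,  0, -1,  0,  0]
  [ 0,  0,  0, -1,  0]
  [ 0,  0,  0,  0, -1]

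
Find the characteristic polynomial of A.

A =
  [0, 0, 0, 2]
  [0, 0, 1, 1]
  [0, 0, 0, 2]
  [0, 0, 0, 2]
x^4 - 2*x^3

Expanding det(x·I − A) (e.g. by cofactor expansion or by noting that A is similar to its Jordan form J, which has the same characteristic polynomial as A) gives
  χ_A(x) = x^4 - 2*x^3
which factors as x^3*(x - 2). The eigenvalues (with algebraic multiplicities) are λ = 0 with multiplicity 3, λ = 2 with multiplicity 1.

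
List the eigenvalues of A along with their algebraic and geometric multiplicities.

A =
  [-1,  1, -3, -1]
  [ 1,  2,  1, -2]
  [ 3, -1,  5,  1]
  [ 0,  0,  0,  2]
λ = 2: alg = 4, geom = 2

Step 1 — factor the characteristic polynomial to read off the algebraic multiplicities:
  χ_A(x) = (x - 2)^4

Step 2 — compute geometric multiplicities via the rank-nullity identity g(λ) = n − rank(A − λI):
  rank(A − (2)·I) = 2, so dim ker(A − (2)·I) = n − 2 = 2

Summary:
  λ = 2: algebraic multiplicity = 4, geometric multiplicity = 2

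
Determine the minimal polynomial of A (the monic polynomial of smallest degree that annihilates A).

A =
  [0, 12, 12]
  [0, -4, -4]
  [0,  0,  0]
x^2 + 4*x

The characteristic polynomial is χ_A(x) = x^2*(x + 4), so the eigenvalues are known. The minimal polynomial is
  m_A(x) = Π_λ (x − λ)^{k_λ}
where k_λ is the size of the *largest* Jordan block for λ (equivalently, the smallest k with (A − λI)^k v = 0 for every generalised eigenvector v of λ).

  λ = -4: largest Jordan block has size 1, contributing (x + 4)
  λ = 0: largest Jordan block has size 1, contributing (x − 0)

So m_A(x) = x*(x + 4) = x^2 + 4*x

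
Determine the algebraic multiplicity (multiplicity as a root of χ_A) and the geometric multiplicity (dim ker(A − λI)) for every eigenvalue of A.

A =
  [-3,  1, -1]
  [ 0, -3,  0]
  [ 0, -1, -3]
λ = -3: alg = 3, geom = 1

Step 1 — factor the characteristic polynomial to read off the algebraic multiplicities:
  χ_A(x) = (x + 3)^3

Step 2 — compute geometric multiplicities via the rank-nullity identity g(λ) = n − rank(A − λI):
  rank(A − (-3)·I) = 2, so dim ker(A − (-3)·I) = n − 2 = 1

Summary:
  λ = -3: algebraic multiplicity = 3, geometric multiplicity = 1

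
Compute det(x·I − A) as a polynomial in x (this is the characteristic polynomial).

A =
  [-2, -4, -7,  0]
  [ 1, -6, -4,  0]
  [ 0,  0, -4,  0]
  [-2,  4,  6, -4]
x^4 + 16*x^3 + 96*x^2 + 256*x + 256

Expanding det(x·I − A) (e.g. by cofactor expansion or by noting that A is similar to its Jordan form J, which has the same characteristic polynomial as A) gives
  χ_A(x) = x^4 + 16*x^3 + 96*x^2 + 256*x + 256
which factors as (x + 4)^4. The eigenvalues (with algebraic multiplicities) are λ = -4 with multiplicity 4.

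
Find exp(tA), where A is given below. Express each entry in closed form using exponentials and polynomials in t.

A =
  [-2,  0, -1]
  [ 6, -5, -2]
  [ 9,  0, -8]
e^{tA} =
  [3*t*exp(-5*t) + exp(-5*t), 0, -t*exp(-5*t)]
  [6*t*exp(-5*t), exp(-5*t), -2*t*exp(-5*t)]
  [9*t*exp(-5*t), 0, -3*t*exp(-5*t) + exp(-5*t)]

Strategy: write A = P · J · P⁻¹ where J is a Jordan canonical form, so e^{tA} = P · e^{tJ} · P⁻¹, and e^{tJ} can be computed block-by-block.

A has Jordan form
J =
  [-5,  1,  0]
  [ 0, -5,  0]
  [ 0,  0, -5]
(up to reordering of blocks).

Per-block formulas:
  For a 1×1 block at λ = -5: exp(t · [-5]) = [e^(-5t)].
  For a 2×2 Jordan block J_2(-5): exp(t · J_2(-5)) = e^(-5t)·(I + t·N), where N is the 2×2 nilpotent shift.

After assembling e^{tJ} and conjugating by P, we get:

e^{tA} =
  [3*t*exp(-5*t) + exp(-5*t), 0, -t*exp(-5*t)]
  [6*t*exp(-5*t), exp(-5*t), -2*t*exp(-5*t)]
  [9*t*exp(-5*t), 0, -3*t*exp(-5*t) + exp(-5*t)]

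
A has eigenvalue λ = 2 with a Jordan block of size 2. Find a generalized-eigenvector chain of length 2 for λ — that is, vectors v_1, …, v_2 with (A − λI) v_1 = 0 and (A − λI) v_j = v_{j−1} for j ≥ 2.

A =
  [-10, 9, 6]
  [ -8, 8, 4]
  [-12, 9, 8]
A Jordan chain for λ = 2 of length 2:
v_1 = (-12, -8, -12)ᵀ
v_2 = (1, 0, 0)ᵀ

Let N = A − (2)·I. We want v_2 with N^2 v_2 = 0 but N^1 v_2 ≠ 0; then v_{j-1} := N · v_j for j = 2, …, 2.

Pick v_2 = (1, 0, 0)ᵀ.
Then v_1 = N · v_2 = (-12, -8, -12)ᵀ.

Sanity check: (A − (2)·I) v_1 = (0, 0, 0)ᵀ = 0. ✓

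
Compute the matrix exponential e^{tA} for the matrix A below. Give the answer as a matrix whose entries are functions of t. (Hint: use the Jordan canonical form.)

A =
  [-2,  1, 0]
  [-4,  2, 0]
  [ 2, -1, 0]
e^{tA} =
  [1 - 2*t, t, 0]
  [-4*t, 2*t + 1, 0]
  [2*t, -t, 1]

Strategy: write A = P · J · P⁻¹ where J is a Jordan canonical form, so e^{tA} = P · e^{tJ} · P⁻¹, and e^{tJ} can be computed block-by-block.

A has Jordan form
J =
  [0, 1, 0]
  [0, 0, 0]
  [0, 0, 0]
(up to reordering of blocks).

Per-block formulas:
  For a 2×2 Jordan block J_2(0): exp(t · J_2(0)) = e^(0t)·(I + t·N), where N is the 2×2 nilpotent shift.
  For a 1×1 block at λ = 0: exp(t · [0]) = [e^(0t)].

After assembling e^{tJ} and conjugating by P, we get:

e^{tA} =
  [1 - 2*t, t, 0]
  [-4*t, 2*t + 1, 0]
  [2*t, -t, 1]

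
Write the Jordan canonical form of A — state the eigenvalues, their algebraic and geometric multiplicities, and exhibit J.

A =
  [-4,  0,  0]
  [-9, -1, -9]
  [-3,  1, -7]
J_2(-4) ⊕ J_1(-4)

The characteristic polynomial is
  det(x·I − A) = x^3 + 12*x^2 + 48*x + 64 = (x + 4)^3

Eigenvalues and multiplicities (the geometric multiplicity of λ is n − rank(A − λI), which equals the number of Jordan blocks for λ):
  λ = -4: algebraic multiplicity = 3, geometric multiplicity = 2

Determining the block sizes for each eigenvalue:
  λ = -4: 2 blocks summing to 3 forces exactly one block of size 2 and the rest size 1 → block sizes [2, 1]

Assembling the blocks gives a Jordan form
J =
  [-4,  1,  0]
  [ 0, -4,  0]
  [ 0,  0, -4]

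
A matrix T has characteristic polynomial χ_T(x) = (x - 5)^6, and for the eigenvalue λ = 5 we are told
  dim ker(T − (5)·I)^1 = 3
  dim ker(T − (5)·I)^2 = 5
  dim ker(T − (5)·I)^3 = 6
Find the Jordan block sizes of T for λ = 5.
Block sizes for λ = 5: [3, 2, 1]

From the dimensions of kernels of powers, the number of Jordan blocks of size at least j is d_j − d_{j−1} where d_j = dim ker(N^j) (with d_0 = 0). Computing the differences gives [3, 2, 1].
The number of blocks of size exactly k is (#blocks of size ≥ k) − (#blocks of size ≥ k + 1), so the partition is: 1 block(s) of size 1, 1 block(s) of size 2, 1 block(s) of size 3.
In nonincreasing order the block sizes are [3, 2, 1].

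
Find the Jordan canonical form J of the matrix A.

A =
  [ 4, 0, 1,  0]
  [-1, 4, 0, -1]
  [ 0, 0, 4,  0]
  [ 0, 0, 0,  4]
J_3(4) ⊕ J_1(4)

The characteristic polynomial is
  det(x·I − A) = x^4 - 16*x^3 + 96*x^2 - 256*x + 256 = (x - 4)^4

Eigenvalues and multiplicities (the geometric multiplicity of λ is n − rank(A − λI), which equals the number of Jordan blocks for λ):
  λ = 4: algebraic multiplicity = 4, geometric multiplicity = 2

Determining the block sizes for each eigenvalue:
  λ = 4: with am = 4 and gm = 2, the partition is not yet determined (e.g. several partitions of 4 into 2 parts exist). Let N = A − (4)·I. Computing rank(N^1) = 2, rank(N^2) = 1, rank(N^3) = 0; the number of blocks of size ≥ j is rank(N^{j−1}) − rank(N^j), giving [2, 1, 1]. So we have 1 block(s) of size 3, 1 block(s) of size 1 → block sizes [3, 1]

Assembling the blocks gives a Jordan form
J =
  [4, 1, 0, 0]
  [0, 4, 1, 0]
  [0, 0, 4, 0]
  [0, 0, 0, 4]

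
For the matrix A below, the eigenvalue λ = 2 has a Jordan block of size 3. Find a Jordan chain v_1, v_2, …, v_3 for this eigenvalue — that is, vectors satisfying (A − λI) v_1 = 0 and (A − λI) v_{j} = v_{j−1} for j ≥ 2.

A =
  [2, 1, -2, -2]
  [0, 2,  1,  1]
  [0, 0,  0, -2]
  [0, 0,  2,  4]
A Jordan chain for λ = 2 of length 3:
v_1 = (1, 0, 0, 0)ᵀ
v_2 = (-2, 1, -2, 2)ᵀ
v_3 = (0, 0, 1, 0)ᵀ

Let N = A − (2)·I. We want v_3 with N^3 v_3 = 0 but N^2 v_3 ≠ 0; then v_{j-1} := N · v_j for j = 3, …, 2.

Pick v_3 = (0, 0, 1, 0)ᵀ.
Then v_2 = N · v_3 = (-2, 1, -2, 2)ᵀ.
Then v_1 = N · v_2 = (1, 0, 0, 0)ᵀ.

Sanity check: (A − (2)·I) v_1 = (0, 0, 0, 0)ᵀ = 0. ✓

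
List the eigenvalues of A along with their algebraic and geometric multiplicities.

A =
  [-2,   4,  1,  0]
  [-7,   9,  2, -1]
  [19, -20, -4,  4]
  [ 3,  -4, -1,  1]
λ = 1: alg = 4, geom = 2

Step 1 — factor the characteristic polynomial to read off the algebraic multiplicities:
  χ_A(x) = (x - 1)^4

Step 2 — compute geometric multiplicities via the rank-nullity identity g(λ) = n − rank(A − λI):
  rank(A − (1)·I) = 2, so dim ker(A − (1)·I) = n − 2 = 2

Summary:
  λ = 1: algebraic multiplicity = 4, geometric multiplicity = 2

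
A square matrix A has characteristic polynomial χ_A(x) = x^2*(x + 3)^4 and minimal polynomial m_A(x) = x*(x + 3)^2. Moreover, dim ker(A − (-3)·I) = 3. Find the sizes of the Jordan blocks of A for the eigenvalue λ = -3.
Block sizes for λ = -3: [2, 1, 1]

Step 1 — from the characteristic polynomial, algebraic multiplicity of λ = -3 is 4. From dim ker(A − (-3)·I) = 3, there are exactly 3 Jordan blocks for λ = -3.
Step 2 — from the minimal polynomial, the factor (x + 3)^2 tells us the largest block for λ = -3 has size 2.
Step 3 — with total size 4, 3 blocks, and largest block 2, the block sizes (in nonincreasing order) are [2, 1, 1].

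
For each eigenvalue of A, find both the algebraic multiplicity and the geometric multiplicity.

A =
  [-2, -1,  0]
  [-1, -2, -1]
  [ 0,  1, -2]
λ = -2: alg = 3, geom = 1

Step 1 — factor the characteristic polynomial to read off the algebraic multiplicities:
  χ_A(x) = (x + 2)^3

Step 2 — compute geometric multiplicities via the rank-nullity identity g(λ) = n − rank(A − λI):
  rank(A − (-2)·I) = 2, so dim ker(A − (-2)·I) = n − 2 = 1

Summary:
  λ = -2: algebraic multiplicity = 3, geometric multiplicity = 1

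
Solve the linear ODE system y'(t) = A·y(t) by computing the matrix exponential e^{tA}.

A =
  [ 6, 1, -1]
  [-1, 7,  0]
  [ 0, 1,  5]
e^{tA} =
  [-t^2*exp(6*t)/2 + exp(6*t), t*exp(6*t), t^2*exp(6*t)/2 - t*exp(6*t)]
  [-t^2*exp(6*t)/2 - t*exp(6*t), t*exp(6*t) + exp(6*t), t^2*exp(6*t)/2]
  [-t^2*exp(6*t)/2, t*exp(6*t), t^2*exp(6*t)/2 - t*exp(6*t) + exp(6*t)]

Strategy: write A = P · J · P⁻¹ where J is a Jordan canonical form, so e^{tA} = P · e^{tJ} · P⁻¹, and e^{tJ} can be computed block-by-block.

A has Jordan form
J =
  [6, 1, 0]
  [0, 6, 1]
  [0, 0, 6]
(up to reordering of blocks).

Per-block formulas:
  For a 3×3 Jordan block J_3(6): exp(t · J_3(6)) = e^(6t)·(I + t·N + (t^2/2)·N^2), where N is the 3×3 nilpotent shift.

After assembling e^{tJ} and conjugating by P, we get:

e^{tA} =
  [-t^2*exp(6*t)/2 + exp(6*t), t*exp(6*t), t^2*exp(6*t)/2 - t*exp(6*t)]
  [-t^2*exp(6*t)/2 - t*exp(6*t), t*exp(6*t) + exp(6*t), t^2*exp(6*t)/2]
  [-t^2*exp(6*t)/2, t*exp(6*t), t^2*exp(6*t)/2 - t*exp(6*t) + exp(6*t)]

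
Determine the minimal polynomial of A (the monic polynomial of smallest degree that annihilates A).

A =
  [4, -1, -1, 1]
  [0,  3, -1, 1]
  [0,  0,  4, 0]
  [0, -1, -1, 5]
x^2 - 8*x + 16

The characteristic polynomial is χ_A(x) = (x - 4)^4, so the eigenvalues are known. The minimal polynomial is
  m_A(x) = Π_λ (x − λ)^{k_λ}
where k_λ is the size of the *largest* Jordan block for λ (equivalently, the smallest k with (A − λI)^k v = 0 for every generalised eigenvector v of λ).

  λ = 4: largest Jordan block has size 2, contributing (x − 4)^2

So m_A(x) = (x - 4)^2 = x^2 - 8*x + 16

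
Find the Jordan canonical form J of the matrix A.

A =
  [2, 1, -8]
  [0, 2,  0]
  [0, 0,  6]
J_2(2) ⊕ J_1(6)

The characteristic polynomial is
  det(x·I − A) = x^3 - 10*x^2 + 28*x - 24 = (x - 6)*(x - 2)^2

Eigenvalues and multiplicities (the geometric multiplicity of λ is n − rank(A − λI), which equals the number of Jordan blocks for λ):
  λ = 2: algebraic multiplicity = 2, geometric multiplicity = 1
  λ = 6: algebraic multiplicity = 1, geometric multiplicity = 1

Determining the block sizes for each eigenvalue:
  λ = 2: one block (gm = 1), so the single block has size am = 2 → block sizes [2]
  λ = 6: one block (gm = 1), so the single block has size am = 1 → block sizes [1]

Assembling the blocks gives a Jordan form
J =
  [2, 1, 0]
  [0, 2, 0]
  [0, 0, 6]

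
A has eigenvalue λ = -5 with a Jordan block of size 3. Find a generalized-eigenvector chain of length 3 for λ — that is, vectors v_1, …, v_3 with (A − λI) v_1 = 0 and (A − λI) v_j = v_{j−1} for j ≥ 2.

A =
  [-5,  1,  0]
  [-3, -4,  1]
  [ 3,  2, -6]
A Jordan chain for λ = -5 of length 3:
v_1 = (-3, 0, -9)ᵀ
v_2 = (0, -3, 3)ᵀ
v_3 = (1, 0, 0)ᵀ

Let N = A − (-5)·I. We want v_3 with N^3 v_3 = 0 but N^2 v_3 ≠ 0; then v_{j-1} := N · v_j for j = 3, …, 2.

Pick v_3 = (1, 0, 0)ᵀ.
Then v_2 = N · v_3 = (0, -3, 3)ᵀ.
Then v_1 = N · v_2 = (-3, 0, -9)ᵀ.

Sanity check: (A − (-5)·I) v_1 = (0, 0, 0)ᵀ = 0. ✓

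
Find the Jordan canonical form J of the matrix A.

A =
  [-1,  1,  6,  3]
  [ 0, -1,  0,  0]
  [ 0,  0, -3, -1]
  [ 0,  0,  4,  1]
J_2(-1) ⊕ J_2(-1)

The characteristic polynomial is
  det(x·I − A) = x^4 + 4*x^3 + 6*x^2 + 4*x + 1 = (x + 1)^4

Eigenvalues and multiplicities (the geometric multiplicity of λ is n − rank(A − λI), which equals the number of Jordan blocks for λ):
  λ = -1: algebraic multiplicity = 4, geometric multiplicity = 2

Determining the block sizes for each eigenvalue:
  λ = -1: with am = 4 and gm = 2, the partition is not yet determined (e.g. several partitions of 4 into 2 parts exist). Let N = A − (-1)·I. Computing rank(N^1) = 2, rank(N^2) = 0; the number of blocks of size ≥ j is rank(N^{j−1}) − rank(N^j), giving [2, 2]. So we have 2 block(s) of size 2 → block sizes [2, 2]

Assembling the blocks gives a Jordan form
J =
  [-1,  1,  0,  0]
  [ 0, -1,  0,  0]
  [ 0,  0, -1,  1]
  [ 0,  0,  0, -1]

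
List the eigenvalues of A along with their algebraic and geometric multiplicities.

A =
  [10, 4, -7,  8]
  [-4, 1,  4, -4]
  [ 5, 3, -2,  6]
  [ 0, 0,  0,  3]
λ = 3: alg = 4, geom = 2

Step 1 — factor the characteristic polynomial to read off the algebraic multiplicities:
  χ_A(x) = (x - 3)^4

Step 2 — compute geometric multiplicities via the rank-nullity identity g(λ) = n − rank(A − λI):
  rank(A − (3)·I) = 2, so dim ker(A − (3)·I) = n − 2 = 2

Summary:
  λ = 3: algebraic multiplicity = 4, geometric multiplicity = 2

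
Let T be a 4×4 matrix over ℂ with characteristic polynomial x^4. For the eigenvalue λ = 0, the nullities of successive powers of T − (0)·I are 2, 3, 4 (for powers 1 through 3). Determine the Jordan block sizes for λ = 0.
Block sizes for λ = 0: [3, 1]

From the dimensions of kernels of powers, the number of Jordan blocks of size at least j is d_j − d_{j−1} where d_j = dim ker(N^j) (with d_0 = 0). Computing the differences gives [2, 1, 1].
The number of blocks of size exactly k is (#blocks of size ≥ k) − (#blocks of size ≥ k + 1), so the partition is: 1 block(s) of size 1, 1 block(s) of size 3.
In nonincreasing order the block sizes are [3, 1].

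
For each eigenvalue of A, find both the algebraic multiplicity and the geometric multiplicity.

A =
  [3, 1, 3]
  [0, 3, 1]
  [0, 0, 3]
λ = 3: alg = 3, geom = 1

Step 1 — factor the characteristic polynomial to read off the algebraic multiplicities:
  χ_A(x) = (x - 3)^3

Step 2 — compute geometric multiplicities via the rank-nullity identity g(λ) = n − rank(A − λI):
  rank(A − (3)·I) = 2, so dim ker(A − (3)·I) = n − 2 = 1

Summary:
  λ = 3: algebraic multiplicity = 3, geometric multiplicity = 1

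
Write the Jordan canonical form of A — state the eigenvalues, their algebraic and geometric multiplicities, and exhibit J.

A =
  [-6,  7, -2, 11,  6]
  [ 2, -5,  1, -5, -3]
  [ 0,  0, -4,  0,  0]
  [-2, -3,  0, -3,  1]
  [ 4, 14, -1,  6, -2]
J_3(-4) ⊕ J_2(-4)

The characteristic polynomial is
  det(x·I − A) = x^5 + 20*x^4 + 160*x^3 + 640*x^2 + 1280*x + 1024 = (x + 4)^5

Eigenvalues and multiplicities (the geometric multiplicity of λ is n − rank(A − λI), which equals the number of Jordan blocks for λ):
  λ = -4: algebraic multiplicity = 5, geometric multiplicity = 2

Determining the block sizes for each eigenvalue:
  λ = -4: with am = 5 and gm = 2, the partition is not yet determined (e.g. several partitions of 5 into 2 parts exist). Let N = A − (-4)·I. Computing rank(N^1) = 3, rank(N^2) = 1, rank(N^3) = 0; the number of blocks of size ≥ j is rank(N^{j−1}) − rank(N^j), giving [2, 2, 1]. So we have 1 block(s) of size 3, 1 block(s) of size 2 → block sizes [3, 2]

Assembling the blocks gives a Jordan form
J =
  [-4,  1,  0,  0,  0]
  [ 0, -4,  1,  0,  0]
  [ 0,  0, -4,  0,  0]
  [ 0,  0,  0, -4,  1]
  [ 0,  0,  0,  0, -4]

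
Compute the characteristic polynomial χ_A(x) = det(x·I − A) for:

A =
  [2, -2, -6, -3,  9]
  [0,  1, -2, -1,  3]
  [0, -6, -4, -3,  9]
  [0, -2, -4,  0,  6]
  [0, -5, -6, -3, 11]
x^5 - 10*x^4 + 40*x^3 - 80*x^2 + 80*x - 32

Expanding det(x·I − A) (e.g. by cofactor expansion or by noting that A is similar to its Jordan form J, which has the same characteristic polynomial as A) gives
  χ_A(x) = x^5 - 10*x^4 + 40*x^3 - 80*x^2 + 80*x - 32
which factors as (x - 2)^5. The eigenvalues (with algebraic multiplicities) are λ = 2 with multiplicity 5.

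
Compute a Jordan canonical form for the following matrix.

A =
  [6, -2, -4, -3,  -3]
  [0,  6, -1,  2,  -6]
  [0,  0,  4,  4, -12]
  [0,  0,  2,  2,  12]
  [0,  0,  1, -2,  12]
J_3(6) ⊕ J_1(6) ⊕ J_1(6)

The characteristic polynomial is
  det(x·I − A) = x^5 - 30*x^4 + 360*x^3 - 2160*x^2 + 6480*x - 7776 = (x - 6)^5

Eigenvalues and multiplicities (the geometric multiplicity of λ is n − rank(A − λI), which equals the number of Jordan blocks for λ):
  λ = 6: algebraic multiplicity = 5, geometric multiplicity = 3

Determining the block sizes for each eigenvalue:
  λ = 6: with am = 5 and gm = 3, the partition is not yet determined (e.g. several partitions of 5 into 3 parts exist). Let N = A − (6)·I. Computing rank(N^1) = 2, rank(N^2) = 1, rank(N^3) = 0; the number of blocks of size ≥ j is rank(N^{j−1}) − rank(N^j), giving [3, 1, 1]. So we have 1 block(s) of size 3, 2 block(s) of size 1 → block sizes [3, 1, 1]

Assembling the blocks gives a Jordan form
J =
  [6, 1, 0, 0, 0]
  [0, 6, 1, 0, 0]
  [0, 0, 6, 0, 0]
  [0, 0, 0, 6, 0]
  [0, 0, 0, 0, 6]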